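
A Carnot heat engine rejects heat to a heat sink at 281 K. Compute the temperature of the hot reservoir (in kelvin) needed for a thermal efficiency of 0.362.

T_H ≈ 440 K

From η = 1 − T_C/T_H, solving for T_H gives T_H = T_C/(1 − η) = 281.00/(1 − 0.362) = 440 K.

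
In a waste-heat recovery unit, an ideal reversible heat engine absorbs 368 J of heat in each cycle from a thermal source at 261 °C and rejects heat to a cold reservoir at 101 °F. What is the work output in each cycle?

W ≈ 153.4 J

T_H = 261 °C → 261 + 273.15 = 534.15 K.
T_C = 101 °F → (101 − 32) × 5/9 = 38.33 °C = 311.48 K.
The Carnot efficiency is η = 1 − T_C/T_H = 1 − 311.48/534.15 = 0.4169.
W = η·Q_H = 0.4169 × 368 = 153.4 J.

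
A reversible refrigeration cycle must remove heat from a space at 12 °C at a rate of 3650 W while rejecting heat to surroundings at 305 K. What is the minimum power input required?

T_C = 12 °C → 12 + 273.15 = 285.15 K.
Carnot COP: COP_R = T_C/(T_H − T_C) = 285.15/19.85 = 14.3652.
W = Q_C/COP_R = 3650/14.3652 = 254.1 W.

Ẇ_in ≈ 254.1 W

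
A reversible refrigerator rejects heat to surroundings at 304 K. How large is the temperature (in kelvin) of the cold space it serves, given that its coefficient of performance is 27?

T_C ≈ 293 K

COP_R = T_C/(T_H − T_C) ⇒ T_C = T_H·COP_R/(1 + COP_R) = 304.00 × 27/(1 + 27) = 293 K.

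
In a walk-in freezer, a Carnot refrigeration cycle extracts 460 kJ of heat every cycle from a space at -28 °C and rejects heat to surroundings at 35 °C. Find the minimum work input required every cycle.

T_H = 35 °C → 35 + 273.15 = 308.15 K.
T_C = -28 °C → -28 + 273.15 = 245.15 K.
Carnot COP: COP_R = T_C/(T_H − T_C) = 245.15/63.00 = 3.8913.
W = Q_C/COP_R = 460/3.8913 = 118 kJ.

W_in ≈ 118 kJ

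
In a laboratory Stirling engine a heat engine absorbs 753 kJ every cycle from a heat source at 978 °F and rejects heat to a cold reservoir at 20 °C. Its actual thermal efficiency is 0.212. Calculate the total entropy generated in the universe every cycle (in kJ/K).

ΔS_univ ≈ 1.08 kJ/K

T_H = 978 °F → (978 − 32) × 5/9 = 525.56 °C = 798.71 K.
T_C = 20 °C → 20 + 273.15 = 293.15 K.
W = η·Q_H = 0.212 × 753 = 159.6 kJ, so Q_C = Q_H − W = 593.4 kJ.
Entropy balance on the reservoirs: −Q_H/T_H = -0.9428 kJ/K, +Q_C/T_C = 2.024 kJ/K.
ΔS_univ = −Q_H/T_H + Q_C/T_C = 1.08 kJ/K (> 0, since η = 0.212 < η_Carnot = 0.633).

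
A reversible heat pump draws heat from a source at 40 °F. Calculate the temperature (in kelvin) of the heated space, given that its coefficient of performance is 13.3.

T_H ≈ 300 K

T_C = 40 °F → (40 − 32) × 5/9 = 4.44 °C = 277.59 K.
COP_HP = T_H/(T_H − T_C) ⇒ T_H = T_C·COP_HP/(COP_HP − 1) = 277.59 × 13.3/(13.3 − 1) = 300 K.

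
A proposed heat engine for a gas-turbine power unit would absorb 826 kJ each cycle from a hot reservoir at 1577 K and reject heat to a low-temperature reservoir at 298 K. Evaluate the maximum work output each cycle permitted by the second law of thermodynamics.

The upper bound on efficiency is η_max = 1 − T_C/T_H = 1 − 298.00/1577.00 = 0.8110.
W_max = η_max · Q_H = 0.8110 × 826 = 670 kJ.

W_max ≈ 670 kJ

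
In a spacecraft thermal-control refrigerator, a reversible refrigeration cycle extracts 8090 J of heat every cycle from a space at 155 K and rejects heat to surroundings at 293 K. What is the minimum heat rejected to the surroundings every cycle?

Q_H ≈ 15290 J

For a reversible cycle Q_H/Q_C = T_H/T_C, so Q_H = Q_C·T_H/T_C = 8090 × 293.00/155.00 = 15290 J.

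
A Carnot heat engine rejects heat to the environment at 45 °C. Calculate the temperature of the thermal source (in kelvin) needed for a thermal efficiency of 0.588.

T_C = 45 °C → 45 + 273.15 = 318.15 K.
From η = 1 − T_C/T_H, solving for T_H gives T_H = T_C/(1 − η) = 318.15/(1 − 0.588) = 772.2 K.

T_H ≈ 772.2 K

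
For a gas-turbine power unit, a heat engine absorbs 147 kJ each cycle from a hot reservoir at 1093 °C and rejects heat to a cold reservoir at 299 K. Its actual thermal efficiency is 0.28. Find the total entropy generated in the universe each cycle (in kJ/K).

ΔS_univ ≈ 0.2464 kJ/K

T_H = 1093 °C → 1093 + 273.15 = 1366.15 K.
W = η·Q_H = 0.28 × 147 = 41.16 kJ, so Q_C = Q_H − W = 105.8 kJ.
Reservoir entropy changes: ΔS_H = −Q_H/T_H = −147/1366.15 = -0.1076 kJ/K and ΔS_C = +Q_C/T_C = 105.8/299.00 = 0.3540 kJ/K.
ΔS_univ = −Q_H/T_H + Q_C/T_C = 0.2464 kJ/K (> 0, since η = 0.28 < η_Carnot = 0.781).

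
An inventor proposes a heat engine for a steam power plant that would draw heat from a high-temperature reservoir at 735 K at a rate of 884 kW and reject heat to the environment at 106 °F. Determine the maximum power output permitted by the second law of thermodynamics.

T_C = 106 °F → (106 − 32) × 5/9 = 41.11 °C = 314.26 K.
The second-law ceiling is the Carnot efficiency, η_max = 1 − T_C/T_H = 1 − 314.26/735.00 = 0.5724.
W_max = η_max · Q_H = 0.5724 × 884 = 506 kW.

Ẇ_max ≈ 506 kW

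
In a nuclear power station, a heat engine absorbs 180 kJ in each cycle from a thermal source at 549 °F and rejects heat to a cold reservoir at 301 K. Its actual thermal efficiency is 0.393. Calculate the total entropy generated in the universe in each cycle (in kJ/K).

T_H = 549 °F → (549 − 32) × 5/9 = 287.22 °C = 560.37 K.
W = η·Q_H = 0.393 × 180 = 70.74 kJ, so Q_C = Q_H − W = 109.3 kJ.
Reservoir entropy changes: ΔS_H = −Q_H/T_H = −180/560.37 = -0.3212 kJ/K and ΔS_C = +Q_C/T_C = 109.3/301.00 = 0.3630 kJ/K.
ΔS_univ = −Q_H/T_H + Q_C/T_C = 0.04177 kJ/K (> 0, since η = 0.393 < η_Carnot = 0.463).

ΔS_univ ≈ 0.04177 kJ/K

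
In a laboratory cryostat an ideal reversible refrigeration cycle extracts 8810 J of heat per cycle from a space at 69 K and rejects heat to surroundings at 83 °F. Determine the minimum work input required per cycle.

T_H = 83 °F → (83 − 32) × 5/9 = 28.33 °C = 301.48 K.
COP_R = T_C/(T_H − T_C) = 69.00/232.48 = 0.2968.
W = Q_C/COP_R = 8810/0.2968 = 29700 J.

W_in ≈ 29700 J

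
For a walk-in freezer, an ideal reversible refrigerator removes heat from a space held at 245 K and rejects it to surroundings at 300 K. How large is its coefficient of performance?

COP_R = T_C/(T_H − T_C) = 245.00/(300.00 − 245.00) = 4.45.

COP_R ≈ 4.45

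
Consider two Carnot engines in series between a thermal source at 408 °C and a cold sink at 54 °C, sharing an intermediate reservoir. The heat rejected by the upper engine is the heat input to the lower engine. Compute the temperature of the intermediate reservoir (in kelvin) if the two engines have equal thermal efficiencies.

T_H = 408 °C → 408 + 273.15 = 681.15 K.
T_C = 54 °C → 54 + 273.15 = 327.15 K.
Equal efficiencies require 1 − T_m/T_H = 1 − T_C/T_m, i.e. T_m/T_H = T_C/T_m, so T_m = √(T_H·T_C) = √(681.15 × 327.15) = 472 K.

T_m ≈ 472 K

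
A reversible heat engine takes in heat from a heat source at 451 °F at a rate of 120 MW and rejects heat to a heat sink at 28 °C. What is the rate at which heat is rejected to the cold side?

T_H = 451 °F → (451 − 32) × 5/9 = 232.78 °C = 505.93 K.
T_C = 28 °C → 28 + 273.15 = 301.15 K.
For a reversible engine, η = 1 − T_C/T_H = 1 − 301.15/505.93 = 0.4048.
For a reversible cycle Q_C/Q_H = T_C/T_H, so Q_C = 120 × 301.15/505.93 = 71.4 MW.

Q̇_C ≈ 71.4 MW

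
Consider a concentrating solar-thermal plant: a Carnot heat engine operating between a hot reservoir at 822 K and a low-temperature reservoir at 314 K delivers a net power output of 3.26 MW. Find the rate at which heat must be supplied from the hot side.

Q̇_H ≈ 5.275 MW

Carnot efficiency: η = 1 − T_C/T_H = 1 − 314.00/822.00 = 0.6180.
Q_H = W/η = 3.26/0.6180 = 5.275 MW.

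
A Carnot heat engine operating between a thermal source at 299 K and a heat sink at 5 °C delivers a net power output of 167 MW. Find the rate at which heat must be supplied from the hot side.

T_C = 5 °C → 5 + 273.15 = 278.15 K.
η_rev = 1 − T_C/T_H = 1 − 278.15/299.00 = 0.0697.
Q_H = W/η = 167/0.0697 = 2390 MW.

Q̇_H ≈ 2390 MW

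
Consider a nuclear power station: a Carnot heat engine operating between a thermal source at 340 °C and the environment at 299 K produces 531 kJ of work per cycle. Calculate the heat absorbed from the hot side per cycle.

T_H = 340 °C → 340 + 273.15 = 613.15 K.
For a reversible engine, η = 1 − T_C/T_H = 1 − 299.00/613.15 = 0.5124.
Q_H = W/η = 531/0.5124 = 1036 kJ.

Q_H ≈ 1036 kJ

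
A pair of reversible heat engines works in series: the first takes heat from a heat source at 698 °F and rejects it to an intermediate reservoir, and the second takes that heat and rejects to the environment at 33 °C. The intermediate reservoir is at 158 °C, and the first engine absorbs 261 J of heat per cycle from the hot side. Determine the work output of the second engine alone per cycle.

T_H = 698 °F → (698 − 32) × 5/9 = 370.00 °C = 643.15 K.
T_C = 33 °C → 33 + 273.15 = 306.15 K.
T_m = 158 °C → 158 + 273.15 = 431.15 K.
Heat entering the second stage: Q_m = Q_H·(T_m/T_H) = 261 × 431.15/643.15 = 175.0 J.
Second-stage efficiency η₂ = 1 − T_C/T_m = 1 − 306.15/431.15 = 0.2899, so W₂ = η₂·Q_m = 50.73 J.

W₂ ≈ 50.73 J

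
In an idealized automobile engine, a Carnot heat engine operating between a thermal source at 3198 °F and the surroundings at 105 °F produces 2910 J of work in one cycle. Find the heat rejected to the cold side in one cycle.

T_H = 3198 °F → (3198 − 32) × 5/9 = 1758.89 °C = 2032.04 K.
T_C = 105 °F → (105 − 32) × 5/9 = 40.56 °C = 313.71 K.
The Carnot efficiency is η = 1 − T_C/T_H = 1 − 313.71/2032.04 = 0.8456.
Since Q_C/Q_H = T_C/T_H and Q_H = W/η, Q_C = W·T_C/(T_H − T_C) = 2910 × 313.71/1718.33 = 531 J.

Q_C ≈ 531 J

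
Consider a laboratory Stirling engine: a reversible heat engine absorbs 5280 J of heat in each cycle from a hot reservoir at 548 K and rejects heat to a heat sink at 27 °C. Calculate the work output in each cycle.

T_C = 27 °C → 27 + 273.15 = 300.15 K.
Carnot efficiency: η = 1 − T_C/T_H = 1 − 300.15/548.00 = 0.4523.
W = η·Q_H = 0.4523 × 5280 = 2388 J.

W ≈ 2388 J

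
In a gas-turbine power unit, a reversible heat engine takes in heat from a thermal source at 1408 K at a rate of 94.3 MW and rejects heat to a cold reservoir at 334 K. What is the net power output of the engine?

Ẇ ≈ 71.9 MW

η_rev = 1 − T_C/T_H = 1 − 334.00/1408.00 = 0.7628.
W = η·Q_H = 0.7628 × 94.3 = 71.9 MW.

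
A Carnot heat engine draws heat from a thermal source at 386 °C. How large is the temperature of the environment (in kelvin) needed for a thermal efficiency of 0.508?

T_C ≈ 324.3 K

T_H = 386 °C → 386 + 273.15 = 659.15 K.
From η = 1 − T_C/T_H, T_C = T_H·(1 − η) = 659.15 × (1 − 0.508) = 324.3 K.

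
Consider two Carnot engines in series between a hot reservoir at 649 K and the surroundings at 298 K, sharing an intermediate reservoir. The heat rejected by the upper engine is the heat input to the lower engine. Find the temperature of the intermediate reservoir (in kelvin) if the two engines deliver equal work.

T_m ≈ 474 K

For reversible stages Q_m = Q_H·(T_m/T_H). Setting W₁ = Q_H(1 − T_m/T_H) equal to W₂ = Q_m(1 − T_C/T_m) = Q_H·(T_m − T_C)/T_H gives T_H − T_m = T_m − T_C, so T_m = (T_H + T_C)/2 = (649.00 + 298.00)/2 = 474 K.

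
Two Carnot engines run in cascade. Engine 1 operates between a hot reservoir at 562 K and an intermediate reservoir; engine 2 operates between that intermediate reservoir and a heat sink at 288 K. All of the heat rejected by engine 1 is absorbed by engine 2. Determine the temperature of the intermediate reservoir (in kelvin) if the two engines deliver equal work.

For reversible stages Q_m = Q_H·(T_m/T_H). Setting W₁ = Q_H(1 − T_m/T_H) equal to W₂ = Q_m(1 − T_C/T_m) = Q_H·(T_m − T_C)/T_H gives T_H − T_m = T_m − T_C, so T_m = (T_H + T_C)/2 = (562.00 + 288.00)/2 = 425.0 K.

T_m ≈ 425.0 K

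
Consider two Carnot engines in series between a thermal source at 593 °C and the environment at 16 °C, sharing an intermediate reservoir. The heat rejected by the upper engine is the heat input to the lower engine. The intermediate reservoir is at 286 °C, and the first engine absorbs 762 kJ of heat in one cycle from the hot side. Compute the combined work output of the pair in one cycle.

W_total ≈ 507.6 kJ

T_H = 593 °C → 593 + 273.15 = 866.15 K.
T_C = 16 °C → 16 + 273.15 = 289.15 K.
Two reversible stages in series are equivalent to a single Carnot engine between T_H and T_C, so η_total = 1 − T_C/T_H = 1 − 289.15/866.15 = 0.6662.
W_total = η_total · Q_H = 0.6662 × 762 = 507.6 kJ.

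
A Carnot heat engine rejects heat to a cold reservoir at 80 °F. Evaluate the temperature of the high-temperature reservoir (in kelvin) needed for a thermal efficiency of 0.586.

T_H ≈ 724.2 K

T_C = 80 °F → (80 − 32) × 5/9 = 26.67 °C = 299.82 K.
From η = 1 − T_C/T_H, solving for T_H gives T_H = T_C/(1 − η) = 299.82/(1 − 0.586) = 724.2 K.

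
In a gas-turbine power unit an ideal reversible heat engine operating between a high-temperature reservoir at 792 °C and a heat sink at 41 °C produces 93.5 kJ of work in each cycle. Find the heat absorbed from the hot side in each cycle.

Q_H ≈ 133 kJ

T_H = 792 °C → 792 + 273.15 = 1065.15 K.
T_C = 41 °C → 41 + 273.15 = 314.15 K.
Since the cycle is reversible, η = 1 − T_C/T_H = 1 − 314.15/1065.15 = 0.7051.
Q_H = W/η = 93.5/0.7051 = 133 kJ.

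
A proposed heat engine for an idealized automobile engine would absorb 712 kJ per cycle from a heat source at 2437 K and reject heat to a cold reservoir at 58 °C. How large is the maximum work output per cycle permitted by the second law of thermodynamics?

W_max ≈ 615 kJ

T_C = 58 °C → 58 + 273.15 = 331.15 K.
The second-law ceiling is the Carnot efficiency, η_max = 1 − T_C/T_H = 1 − 331.15/2437.00 = 0.8641.
W_max = η_max · Q_H = 0.8641 × 712 = 615 kJ.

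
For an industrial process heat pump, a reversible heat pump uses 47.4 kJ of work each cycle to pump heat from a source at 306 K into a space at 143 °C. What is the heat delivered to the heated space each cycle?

Q_H ≈ 179.1 kJ

T_H = 143 °C → 143 + 273.15 = 416.15 K.
The Carnot heat-pump COP is COP_HP = T_H/(T_H − T_C) = 416.15/110.15 = 3.7780.
Q_H = COP_HP · W = 3.7780 × 47.4 = 179.1 kJ.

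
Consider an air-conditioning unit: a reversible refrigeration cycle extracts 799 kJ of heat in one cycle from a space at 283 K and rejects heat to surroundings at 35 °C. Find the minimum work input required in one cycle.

T_H = 35 °C → 35 + 273.15 = 308.15 K.
Carnot COP: COP_R = T_C/(T_H − T_C) = 283.00/25.15 = 11.2525.
W = Q_C/COP_R = 799/11.2525 = 71.0 kJ.

W_in ≈ 71.0 kJ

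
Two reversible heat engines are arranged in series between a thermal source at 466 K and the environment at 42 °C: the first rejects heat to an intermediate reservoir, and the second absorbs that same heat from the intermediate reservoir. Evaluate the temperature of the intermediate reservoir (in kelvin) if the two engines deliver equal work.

T_m ≈ 390.6 K

T_C = 42 °C → 42 + 273.15 = 315.15 K.
For reversible stages Q_m = Q_H·(T_m/T_H). Setting W₁ = Q_H(1 − T_m/T_H) equal to W₂ = Q_m(1 − T_C/T_m) = Q_H·(T_m − T_C)/T_H gives T_H − T_m = T_m − T_C, so T_m = (T_H + T_C)/2 = (466.00 + 315.15)/2 = 390.6 K.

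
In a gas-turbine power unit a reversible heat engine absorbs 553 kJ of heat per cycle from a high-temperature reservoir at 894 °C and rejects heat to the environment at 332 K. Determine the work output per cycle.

T_H = 894 °C → 894 + 273.15 = 1167.15 K.
η_rev = 1 − T_C/T_H = 1 − 332.00/1167.15 = 0.7155.
W = η·Q_H = 0.7155 × 553 = 396 kJ.

W ≈ 396 kJ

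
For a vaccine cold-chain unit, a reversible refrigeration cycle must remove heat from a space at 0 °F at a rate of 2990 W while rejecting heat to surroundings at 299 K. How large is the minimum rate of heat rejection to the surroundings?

Q̇_H ≈ 3500 W

T_C = 0 °F → (0 − 32) × 5/9 = -17.78 °C = 255.37 K.
For a reversible cycle Q_H/Q_C = T_H/T_C, so Q_H = Q_C·T_H/T_C = 2990 × 299.00/255.37 = 3500 W.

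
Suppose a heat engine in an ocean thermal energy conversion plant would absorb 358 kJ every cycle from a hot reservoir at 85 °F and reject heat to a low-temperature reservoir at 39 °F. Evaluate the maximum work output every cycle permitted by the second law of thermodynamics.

T_H = 85 °F → (85 − 32) × 5/9 = 29.44 °C = 302.59 K.
T_C = 39 °F → (39 − 32) × 5/9 = 3.89 °C = 277.04 K.
The second-law ceiling is the Carnot efficiency, η_max = 1 − T_C/T_H = 1 − 277.04/302.59 = 0.0845.
W_max = η_max · Q_H = 0.0845 × 358 = 30.2 kJ.

W_max ≈ 30.2 kJ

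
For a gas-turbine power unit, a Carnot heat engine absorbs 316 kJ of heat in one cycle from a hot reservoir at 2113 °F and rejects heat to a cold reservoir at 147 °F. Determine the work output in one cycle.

T_H = 2113 °F → (2113 − 32) × 5/9 = 1156.11 °C = 1429.26 K.
T_C = 147 °F → (147 − 32) × 5/9 = 63.89 °C = 337.04 K.
The Carnot efficiency is η = 1 − T_C/T_H = 1 − 337.04/1429.26 = 0.7642.
W = η·Q_H = 0.7642 × 316 = 241 kJ.

W ≈ 241 kJ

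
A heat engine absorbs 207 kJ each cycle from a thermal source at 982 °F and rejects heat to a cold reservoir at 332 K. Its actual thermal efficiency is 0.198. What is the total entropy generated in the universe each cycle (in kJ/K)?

T_H = 982 °F → (982 − 32) × 5/9 = 527.78 °C = 800.93 K.
W = η·Q_H = 0.198 × 207 = 40.99 kJ, so Q_C = Q_H − W = 166.0 kJ.
The hot reservoir loses entropy Q_H/T_H = 207/800.93 = 0.2585 kJ/K; the cold reservoir gains Q_C/T_C = 166.0/332.00 = 0.5000 kJ/K.
ΔS_univ = −Q_H/T_H + Q_C/T_C = 0.2416 kJ/K (> 0, since η = 0.198 < η_Carnot = 0.585).

ΔS_univ ≈ 0.2416 kJ/K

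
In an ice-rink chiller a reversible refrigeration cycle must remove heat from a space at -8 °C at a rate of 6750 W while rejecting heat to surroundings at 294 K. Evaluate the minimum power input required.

T_C = -8 °C → -8 + 273.15 = 265.15 K.
Carnot COP: COP_R = T_C/(T_H − T_C) = 265.15/28.85 = 9.1906.
W = Q_C/COP_R = 6750/9.1906 = 734 W.

Ẇ_in ≈ 734 W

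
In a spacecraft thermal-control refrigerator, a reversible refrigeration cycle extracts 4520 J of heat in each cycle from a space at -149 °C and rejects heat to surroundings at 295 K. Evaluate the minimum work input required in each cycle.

T_C = -149 °C → -149 + 273.15 = 124.15 K.
Carnot COP: COP_R = T_C/(T_H − T_C) = 124.15/170.85 = 0.7267.
W = Q_C/COP_R = 4520/0.7267 = 6220 J.

W_in ≈ 6220 J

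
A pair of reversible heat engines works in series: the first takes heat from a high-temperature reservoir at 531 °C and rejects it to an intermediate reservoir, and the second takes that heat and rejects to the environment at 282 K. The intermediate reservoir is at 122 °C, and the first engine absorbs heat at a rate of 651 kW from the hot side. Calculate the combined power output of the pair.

T_H = 531 °C → 531 + 273.15 = 804.15 K.
Two reversible stages in series are equivalent to a single Carnot engine between T_H and T_C, so η_total = 1 − T_C/T_H = 1 − 282.00/804.15 = 0.6493.
W_total = η_total · Q_H = 0.6493 × 651 = 422.7 kW.

Ẇ_total ≈ 422.7 kW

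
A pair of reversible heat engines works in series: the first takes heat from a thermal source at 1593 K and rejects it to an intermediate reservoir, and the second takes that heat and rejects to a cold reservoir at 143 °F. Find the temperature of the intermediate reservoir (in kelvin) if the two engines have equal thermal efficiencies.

T_C = 143 °F → (143 − 32) × 5/9 = 61.67 °C = 334.82 K.
Equal efficiencies require 1 − T_m/T_H = 1 − T_C/T_m, i.e. T_m/T_H = T_C/T_m, so T_m = √(T_H·T_C) = √(1593.00 × 334.82) = 730 K.

T_m ≈ 730 K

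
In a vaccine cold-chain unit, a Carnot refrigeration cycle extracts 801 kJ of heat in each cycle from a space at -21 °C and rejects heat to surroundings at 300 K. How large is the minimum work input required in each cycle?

W_in ≈ 152.0 kJ

T_C = -21 °C → -21 + 273.15 = 252.15 K.
COP_R = T_C/(T_H − T_C) = 252.15/47.85 = 5.2696.
W = Q_C/COP_R = 801/5.2696 = 152.0 kJ.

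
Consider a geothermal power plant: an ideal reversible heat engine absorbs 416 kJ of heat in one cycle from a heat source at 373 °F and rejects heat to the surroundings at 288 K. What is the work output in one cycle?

T_H = 373 °F → (373 − 32) × 5/9 = 189.44 °C = 462.59 K.
Carnot efficiency: η = 1 − T_C/T_H = 1 − 288.00/462.59 = 0.3774.
W = η·Q_H = 0.3774 × 416 = 157 kJ.

W ≈ 157 kJ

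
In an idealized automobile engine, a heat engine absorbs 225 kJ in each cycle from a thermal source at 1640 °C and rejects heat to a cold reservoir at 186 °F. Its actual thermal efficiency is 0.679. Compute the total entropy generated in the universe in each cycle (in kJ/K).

ΔS_univ ≈ 0.08374 kJ/K

T_H = 1640 °C → 1640 + 273.15 = 1913.15 K.
T_C = 186 °F → (186 − 32) × 5/9 = 85.56 °C = 358.71 K.
W = η·Q_H = 0.679 × 225 = 152.8 kJ, so Q_C = Q_H − W = 72.22 kJ.
The hot reservoir loses entropy Q_H/T_H = 225/1913.15 = 0.1176 kJ/K; the cold reservoir gains Q_C/T_C = 72.22/358.71 = 0.2013 kJ/K.
ΔS_univ = −Q_H/T_H + Q_C/T_C = 0.08374 kJ/K (> 0, since η = 0.679 < η_Carnot = 0.813).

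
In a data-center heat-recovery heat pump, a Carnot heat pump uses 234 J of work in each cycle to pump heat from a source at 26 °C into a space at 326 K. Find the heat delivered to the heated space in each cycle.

T_C = 26 °C → 26 + 273.15 = 299.15 K.
Reversible heating COP: COP_HP = T_H/(T_H − T_C) = 326.00/26.85 = 12.1415.
Q_H = COP_HP · W = 12.1415 × 234 = 2840 J.

Q_H ≈ 2840 J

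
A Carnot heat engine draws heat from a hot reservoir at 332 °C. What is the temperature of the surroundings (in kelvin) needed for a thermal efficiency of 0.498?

T_H = 332 °C → 332 + 273.15 = 605.15 K.
From η = 1 − T_C/T_H, T_C = T_H·(1 − η) = 605.15 × (1 − 0.498) = 303.8 K.

T_C ≈ 303.8 K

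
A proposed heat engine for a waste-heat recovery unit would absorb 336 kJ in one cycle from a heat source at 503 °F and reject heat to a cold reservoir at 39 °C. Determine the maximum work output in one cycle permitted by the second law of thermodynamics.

W_max ≈ 140 kJ

T_H = 503 °F → (503 − 32) × 5/9 = 261.67 °C = 534.82 K.
T_C = 39 °C → 39 + 273.15 = 312.15 K.
No engine can exceed the Carnot limit: η_max = 1 − T_C/T_H = 1 − 312.15/534.82 = 0.4163.
W_max = η_max · Q_H = 0.4163 × 336 = 140 kJ.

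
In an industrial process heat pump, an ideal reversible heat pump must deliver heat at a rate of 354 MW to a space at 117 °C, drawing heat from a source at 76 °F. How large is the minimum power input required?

Ẇ_in ≈ 84.0 MW

T_H = 117 °C → 117 + 273.15 = 390.15 K.
T_C = 76 °F → (76 − 32) × 5/9 = 24.44 °C = 297.59 K.
The Carnot heat-pump COP is COP_HP = T_H/(T_H − T_C) = 390.15/92.56 = 4.2153.
W = Q_H/COP_HP = 354/4.2153 = 84.0 MW.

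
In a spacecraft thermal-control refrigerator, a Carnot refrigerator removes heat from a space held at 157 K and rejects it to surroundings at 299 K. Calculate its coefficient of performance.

COP_R ≈ 1.11

For a reversible refrigerator, COP_R = T_C/(T_H − T_C) = 157.00/(299.00 − 157.00) = 1.11.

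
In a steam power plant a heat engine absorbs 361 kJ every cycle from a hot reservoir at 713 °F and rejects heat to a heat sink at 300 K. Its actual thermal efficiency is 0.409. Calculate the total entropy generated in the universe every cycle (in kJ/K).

T_H = 713 °F → (713 − 32) × 5/9 = 378.33 °C = 651.48 K.
W = η·Q_H = 0.409 × 361 = 147.6 kJ, so Q_C = Q_H − W = 213.4 kJ.
The hot reservoir loses entropy Q_H/T_H = 361/651.48 = 0.5541 kJ/K; the cold reservoir gains Q_C/T_C = 213.4/300.00 = 0.7112 kJ/K.
ΔS_univ = −Q_H/T_H + Q_C/T_C = 0.157 kJ/K (> 0, since η = 0.409 < η_Carnot = 0.540).

ΔS_univ ≈ 0.157 kJ/K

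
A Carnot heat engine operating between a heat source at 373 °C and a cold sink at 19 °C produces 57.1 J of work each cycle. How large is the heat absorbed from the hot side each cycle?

Q_H ≈ 104 J

T_H = 373 °C → 373 + 273.15 = 646.15 K.
T_C = 19 °C → 19 + 273.15 = 292.15 K.
Carnot efficiency: η = 1 − T_C/T_H = 1 − 292.15/646.15 = 0.5479.
Q_H = W/η = 57.1/0.5479 = 104 J.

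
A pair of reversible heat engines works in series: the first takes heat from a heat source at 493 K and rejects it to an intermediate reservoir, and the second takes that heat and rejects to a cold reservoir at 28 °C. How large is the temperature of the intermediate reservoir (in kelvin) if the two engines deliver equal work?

T_m ≈ 397.1 K

T_C = 28 °C → 28 + 273.15 = 301.15 K.
For reversible stages Q_m = Q_H·(T_m/T_H). Setting W₁ = Q_H(1 − T_m/T_H) equal to W₂ = Q_m(1 − T_C/T_m) = Q_H·(T_m − T_C)/T_H gives T_H − T_m = T_m − T_C, so T_m = (T_H + T_C)/2 = (493.00 + 301.15)/2 = 397.1 K.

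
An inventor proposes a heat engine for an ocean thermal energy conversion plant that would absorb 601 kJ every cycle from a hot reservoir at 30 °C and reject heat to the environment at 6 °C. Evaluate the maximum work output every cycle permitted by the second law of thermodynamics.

W_max ≈ 47.58 kJ

T_H = 30 °C → 30 + 273.15 = 303.15 K.
T_C = 6 °C → 6 + 273.15 = 279.15 K.
The second-law ceiling is the Carnot efficiency, η_max = 1 − T_C/T_H = 1 − 279.15/303.15 = 0.0792.
W_max = η_max · Q_H = 0.0792 × 601 = 47.58 kJ.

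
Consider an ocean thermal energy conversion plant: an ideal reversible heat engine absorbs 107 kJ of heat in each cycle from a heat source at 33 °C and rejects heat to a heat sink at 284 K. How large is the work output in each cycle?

T_H = 33 °C → 33 + 273.15 = 306.15 K.
Since the cycle is reversible, η = 1 − T_C/T_H = 1 − 284.00/306.15 = 0.0724.
W = η·Q_H = 0.0724 × 107 = 7.74 kJ.

W ≈ 7.74 kJ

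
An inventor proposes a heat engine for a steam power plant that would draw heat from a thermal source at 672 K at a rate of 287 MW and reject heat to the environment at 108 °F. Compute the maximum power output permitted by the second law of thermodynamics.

T_C = 108 °F → (108 − 32) × 5/9 = 42.22 °C = 315.37 K.
The second-law ceiling is the Carnot efficiency, η_max = 1 − T_C/T_H = 1 − 315.37/672.00 = 0.5307.
W_max = η_max · Q_H = 0.5307 × 287 = 152 MW.

Ẇ_max ≈ 152 MW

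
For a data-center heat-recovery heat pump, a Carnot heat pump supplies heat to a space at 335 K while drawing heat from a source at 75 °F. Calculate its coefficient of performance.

T_C = 75 °F → (75 − 32) × 5/9 = 23.89 °C = 297.04 K.
COP_HP = T_H/(T_H − T_C) = 335.00/(335.00 − 297.04) = 8.825.

COP_HP ≈ 8.825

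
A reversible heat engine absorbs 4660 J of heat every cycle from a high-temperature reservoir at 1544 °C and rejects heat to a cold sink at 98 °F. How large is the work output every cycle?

W ≈ 3870 J

T_H = 1544 °C → 1544 + 273.15 = 1817.15 K.
T_C = 98 °F → (98 − 32) × 5/9 = 36.67 °C = 309.82 K.
For a reversible engine, η = 1 − T_C/T_H = 1 − 309.82/1817.15 = 0.8295.
W = η·Q_H = 0.8295 × 4660 = 3870 J.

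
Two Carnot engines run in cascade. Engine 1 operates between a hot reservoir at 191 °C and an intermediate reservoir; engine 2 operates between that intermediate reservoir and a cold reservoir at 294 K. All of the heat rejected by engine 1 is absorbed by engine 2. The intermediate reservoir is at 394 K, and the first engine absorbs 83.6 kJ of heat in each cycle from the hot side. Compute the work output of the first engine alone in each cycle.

T_H = 191 °C → 191 + 273.15 = 464.15 K.
First-stage efficiency η₁ = 1 − T_m/T_H = 1 − 394.00/464.15 = 0.1511.
W₁ = η₁·Q_H = 0.1511 × 83.6 = 12.64 kJ.

W₁ ≈ 12.64 kJ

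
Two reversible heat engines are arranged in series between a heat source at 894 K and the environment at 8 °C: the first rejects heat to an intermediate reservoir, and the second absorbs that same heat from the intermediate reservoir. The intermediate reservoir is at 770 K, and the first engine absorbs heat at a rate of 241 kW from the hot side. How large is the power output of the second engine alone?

Ẇ₂ ≈ 131.8 kW

T_C = 8 °C → 8 + 273.15 = 281.15 K.
Heat entering the second stage: Q_m = Q_H·(T_m/T_H) = 241 × 770.00/894.00 = 207.6 kW.
Second-stage efficiency η₂ = 1 − T_C/T_m = 1 − 281.15/770.00 = 0.6349, so W₂ = η₂·Q_m = 131.8 kW.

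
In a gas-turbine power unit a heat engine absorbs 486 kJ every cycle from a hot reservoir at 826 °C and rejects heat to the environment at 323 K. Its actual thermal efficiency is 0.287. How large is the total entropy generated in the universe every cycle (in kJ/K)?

T_H = 826 °C → 826 + 273.15 = 1099.15 K.
W = η·Q_H = 0.287 × 486 = 139.5 kJ, so Q_C = Q_H − W = 346.5 kJ.
Reservoir entropy changes: ΔS_H = −Q_H/T_H = −486/1099.15 = -0.4422 kJ/K and ΔS_C = +Q_C/T_C = 346.5/323.00 = 1.073 kJ/K.
ΔS_univ = −Q_H/T_H + Q_C/T_C = 0.631 kJ/K (> 0, since η = 0.287 < η_Carnot = 0.706).

ΔS_univ ≈ 0.631 kJ/K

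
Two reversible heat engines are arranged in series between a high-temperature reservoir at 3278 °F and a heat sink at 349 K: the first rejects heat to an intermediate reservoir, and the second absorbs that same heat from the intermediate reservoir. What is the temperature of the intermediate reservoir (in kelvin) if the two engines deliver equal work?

T_H = 3278 °F → (3278 − 32) × 5/9 = 1803.33 °C = 2076.48 K.
For reversible stages Q_m = Q_H·(T_m/T_H). Setting W₁ = Q_H(1 − T_m/T_H) equal to W₂ = Q_m(1 − T_C/T_m) = Q_H·(T_m − T_C)/T_H gives T_H − T_m = T_m − T_C, so T_m = (T_H + T_C)/2 = (2076.48 + 349.00)/2 = 1210 K.

T_m ≈ 1210 K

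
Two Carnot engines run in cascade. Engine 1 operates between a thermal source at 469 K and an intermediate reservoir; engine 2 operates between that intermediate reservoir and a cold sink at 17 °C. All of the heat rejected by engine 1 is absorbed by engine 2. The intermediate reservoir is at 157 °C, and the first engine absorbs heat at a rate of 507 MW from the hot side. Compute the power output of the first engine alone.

T_C = 17 °C → 17 + 273.15 = 290.15 K.
T_m = 157 °C → 157 + 273.15 = 430.15 K.
First-stage efficiency η₁ = 1 − T_m/T_H = 1 − 430.15/469.00 = 0.0828.
W₁ = η₁·Q_H = 0.0828 × 507 = 42.0 MW.

Ẇ₁ ≈ 42.0 MW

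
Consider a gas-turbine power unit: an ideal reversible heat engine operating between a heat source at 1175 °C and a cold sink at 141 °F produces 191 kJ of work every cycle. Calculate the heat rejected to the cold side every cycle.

Q_C ≈ 57.2 kJ

T_H = 1175 °C → 1175 + 273.15 = 1448.15 K.
T_C = 141 °F → (141 − 32) × 5/9 = 60.56 °C = 333.71 K.
The Carnot efficiency is η = 1 − T_C/T_H = 1 − 333.71/1448.15 = 0.7696.
Since Q_C/Q_H = T_C/T_H and Q_H = W/η, Q_C = W·T_C/(T_H − T_C) = 191 × 333.71/1114.44 = 57.2 kJ.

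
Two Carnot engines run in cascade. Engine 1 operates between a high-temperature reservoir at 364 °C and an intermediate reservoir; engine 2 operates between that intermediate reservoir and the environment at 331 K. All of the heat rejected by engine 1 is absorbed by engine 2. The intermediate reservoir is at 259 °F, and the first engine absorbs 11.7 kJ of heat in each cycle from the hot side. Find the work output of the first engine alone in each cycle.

T_H = 364 °C → 364 + 273.15 = 637.15 K.
T_m = 259 °F → (259 − 32) × 5/9 = 126.11 °C = 399.26 K.
First-stage efficiency η₁ = 1 − T_m/T_H = 1 − 399.26/637.15 = 0.3734.
W₁ = η₁·Q_H = 0.3734 × 11.7 = 4.368 kJ.

W₁ ≈ 4.368 kJ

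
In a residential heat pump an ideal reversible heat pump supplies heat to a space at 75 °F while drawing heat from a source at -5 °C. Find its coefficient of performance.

COP_HP ≈ 10.3

T_H = 75 °F → (75 − 32) × 5/9 = 23.89 °C = 297.04 K.
T_C = -5 °C → -5 + 273.15 = 268.15 K.
The Carnot heat-pump COP is COP_HP = T_H/(T_H − T_C) = 297.04/(297.04 − 268.15) = 10.3.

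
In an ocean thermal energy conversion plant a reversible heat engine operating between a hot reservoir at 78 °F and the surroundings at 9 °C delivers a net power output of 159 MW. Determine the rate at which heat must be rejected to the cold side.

Q̇_C ≈ 2710 MW

T_H = 78 °F → (78 − 32) × 5/9 = 25.56 °C = 298.71 K.
T_C = 9 °C → 9 + 273.15 = 282.15 K.
Carnot efficiency: η = 1 − T_C/T_H = 1 − 282.15/298.71 = 0.0554.
Since Q_C/Q_H = T_C/T_H and Q_H = W/η, Q_C = W·T_C/(T_H − T_C) = 159 × 282.15/16.56 = 2710 MW.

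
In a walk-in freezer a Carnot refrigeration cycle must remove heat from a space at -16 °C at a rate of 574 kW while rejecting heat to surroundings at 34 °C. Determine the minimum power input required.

T_H = 34 °C → 34 + 273.15 = 307.15 K.
T_C = -16 °C → -16 + 273.15 = 257.15 K.
For a reversible refrigerator, COP_R = T_C/(T_H − T_C) = 257.15/50.00 = 5.1430.
W = Q_C/COP_R = 574/5.1430 = 112 kW.

Ẇ_in ≈ 112 kW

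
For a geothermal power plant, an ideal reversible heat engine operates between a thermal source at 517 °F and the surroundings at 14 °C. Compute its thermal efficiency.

η ≈ 0.471

T_H = 517 °F → (517 − 32) × 5/9 = 269.44 °C = 542.59 K.
T_C = 14 °C → 14 + 273.15 = 287.15 K.
η_rev = 1 − T_C/T_H = 1 − 287.15/542.59 = 0.471.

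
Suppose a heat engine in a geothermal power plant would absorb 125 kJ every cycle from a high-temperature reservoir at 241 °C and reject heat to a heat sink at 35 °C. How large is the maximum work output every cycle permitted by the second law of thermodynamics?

T_H = 241 °C → 241 + 273.15 = 514.15 K.
T_C = 35 °C → 35 + 273.15 = 308.15 K.
By the Carnot theorem, η_max = 1 − T_C/T_H = 1 − 308.15/514.15 = 0.4007.
W_max = η_max · Q_H = 0.4007 × 125 = 50.1 kJ.

W_max ≈ 50.1 kJ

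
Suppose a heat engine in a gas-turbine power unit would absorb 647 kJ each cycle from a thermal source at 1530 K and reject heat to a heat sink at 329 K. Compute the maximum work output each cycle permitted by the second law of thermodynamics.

W_max ≈ 508 kJ

No engine can exceed the Carnot limit: η_max = 1 − T_C/T_H = 1 − 329.00/1530.00 = 0.7850.
W_max = η_max · Q_H = 0.7850 × 647 = 508 kJ.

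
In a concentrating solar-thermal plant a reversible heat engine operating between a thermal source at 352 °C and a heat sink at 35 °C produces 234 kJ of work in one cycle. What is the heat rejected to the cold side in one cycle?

T_H = 352 °C → 352 + 273.15 = 625.15 K.
T_C = 35 °C → 35 + 273.15 = 308.15 K.
Carnot efficiency: η = 1 − T_C/T_H = 1 − 308.15/625.15 = 0.5071.
Since Q_C/Q_H = T_C/T_H and Q_H = W/η, Q_C = W·T_C/(T_H − T_C) = 234 × 308.15/317.00 = 227 kJ.

Q_C ≈ 227 kJ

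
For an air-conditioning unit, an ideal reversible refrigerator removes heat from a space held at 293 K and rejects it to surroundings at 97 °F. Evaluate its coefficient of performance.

T_H = 97 °F → (97 − 32) × 5/9 = 36.11 °C = 309.26 K.
For a reversible refrigerator, COP_R = T_C/(T_H − T_C) = 293.00/(309.26 − 293.00) = 18.0.

COP_R ≈ 18.0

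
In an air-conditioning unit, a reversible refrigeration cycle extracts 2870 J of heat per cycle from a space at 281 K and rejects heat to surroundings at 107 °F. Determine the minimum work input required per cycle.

T_H = 107 °F → (107 − 32) × 5/9 = 41.67 °C = 314.82 K.
COP_R = T_C/(T_H − T_C) = 281.00/33.82 = 8.3095.
W = Q_C/COP_R = 2870/8.3095 = 345 J.

W_in ≈ 345 J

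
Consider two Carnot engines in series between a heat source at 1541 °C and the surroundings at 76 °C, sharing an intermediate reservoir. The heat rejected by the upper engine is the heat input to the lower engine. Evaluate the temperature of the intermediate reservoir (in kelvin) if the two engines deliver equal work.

T_m ≈ 1082 K

T_H = 1541 °C → 1541 + 273.15 = 1814.15 K.
T_C = 76 °C → 76 + 273.15 = 349.15 K.
For reversible stages Q_m = Q_H·(T_m/T_H). Setting W₁ = Q_H(1 − T_m/T_H) equal to W₂ = Q_m(1 − T_C/T_m) = Q_H·(T_m − T_C)/T_H gives T_H − T_m = T_m − T_C, so T_m = (T_H + T_C)/2 = (1814.15 + 349.15)/2 = 1082 K.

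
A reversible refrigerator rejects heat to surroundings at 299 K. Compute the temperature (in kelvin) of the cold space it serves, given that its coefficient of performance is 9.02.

T_C ≈ 269.2 K

COP_R = T_C/(T_H − T_C) ⇒ T_C = T_H·COP_R/(1 + COP_R) = 299.00 × 9.02/(1 + 9.02) = 269.2 K.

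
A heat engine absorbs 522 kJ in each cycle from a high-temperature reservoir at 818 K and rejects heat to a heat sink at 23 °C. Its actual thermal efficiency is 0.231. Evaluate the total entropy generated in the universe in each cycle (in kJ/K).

ΔS_univ ≈ 0.7173 kJ/K

T_C = 23 °C → 23 + 273.15 = 296.15 K.
W = η·Q_H = 0.231 × 522 = 120.6 kJ, so Q_C = Q_H − W = 401.4 kJ.
The hot reservoir loses entropy Q_H/T_H = 522/818.00 = 0.6381 kJ/K; the cold reservoir gains Q_C/T_C = 401.4/296.15 = 1.355 kJ/K.
ΔS_univ = −Q_H/T_H + Q_C/T_C = 0.7173 kJ/K (> 0, since η = 0.231 < η_Carnot = 0.638).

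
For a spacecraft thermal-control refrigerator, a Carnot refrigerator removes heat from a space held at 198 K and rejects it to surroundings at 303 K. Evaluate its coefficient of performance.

COP_R ≈ 1.886

COP_R = T_C/(T_H − T_C) = 198.00/(303.00 − 198.00) = 1.886.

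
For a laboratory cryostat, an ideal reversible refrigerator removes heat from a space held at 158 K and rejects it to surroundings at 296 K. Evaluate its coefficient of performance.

COP_R ≈ 1.14

The reversible coefficient of performance is COP_R = T_C/(T_H − T_C) = 158.00/(296.00 − 158.00) = 1.14.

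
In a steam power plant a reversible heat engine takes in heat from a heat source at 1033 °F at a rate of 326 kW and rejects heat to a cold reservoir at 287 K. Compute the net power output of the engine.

T_H = 1033 °F → (1033 − 32) × 5/9 = 556.11 °C = 829.26 K.
For a reversible engine, η = 1 − T_C/T_H = 1 − 287.00/829.26 = 0.6539.
W = η·Q_H = 0.6539 × 326 = 213 kW.

Ẇ ≈ 213 kW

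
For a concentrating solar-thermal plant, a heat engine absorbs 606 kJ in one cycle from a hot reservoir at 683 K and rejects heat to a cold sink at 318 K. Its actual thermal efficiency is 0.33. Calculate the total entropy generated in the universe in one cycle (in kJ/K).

W = η·Q_H = 0.33 × 606 = 200.0 kJ, so Q_C = Q_H − W = 406.0 kJ.
Reservoir entropy changes: ΔS_H = −Q_H/T_H = −606/683.00 = -0.8873 kJ/K and ΔS_C = +Q_C/T_C = 406.0/318.00 = 1.277 kJ/K.
ΔS_univ = −Q_H/T_H + Q_C/T_C = 0.390 kJ/K (> 0, since η = 0.33 < η_Carnot = 0.534).

ΔS_univ ≈ 0.390 kJ/K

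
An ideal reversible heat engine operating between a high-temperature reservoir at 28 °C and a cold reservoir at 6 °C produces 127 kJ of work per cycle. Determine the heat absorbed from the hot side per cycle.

T_H = 28 °C → 28 + 273.15 = 301.15 K.
T_C = 6 °C → 6 + 273.15 = 279.15 K.
The Carnot efficiency is η = 1 − T_C/T_H = 1 − 279.15/301.15 = 0.0731.
Q_H = W/η = 127/0.0731 = 1738 kJ.

Q_H ≈ 1738 kJ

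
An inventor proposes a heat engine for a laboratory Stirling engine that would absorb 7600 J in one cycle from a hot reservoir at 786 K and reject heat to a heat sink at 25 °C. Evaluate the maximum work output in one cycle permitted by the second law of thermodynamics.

T_C = 25 °C → 25 + 273.15 = 298.15 K.
The upper bound on efficiency is η_max = 1 − T_C/T_H = 1 − 298.15/786.00 = 0.6207.
W_max = η_max · Q_H = 0.6207 × 7600 = 4720 J.

W_max ≈ 4720 J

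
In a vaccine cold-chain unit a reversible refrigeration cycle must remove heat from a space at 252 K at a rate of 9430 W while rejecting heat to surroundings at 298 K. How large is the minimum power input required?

Ẇ_in ≈ 1720 W

For a reversible refrigerator, COP_R = T_C/(T_H − T_C) = 252.00/46.00 = 5.4783.
W = Q_C/COP_R = 9430/5.4783 = 1720 W.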